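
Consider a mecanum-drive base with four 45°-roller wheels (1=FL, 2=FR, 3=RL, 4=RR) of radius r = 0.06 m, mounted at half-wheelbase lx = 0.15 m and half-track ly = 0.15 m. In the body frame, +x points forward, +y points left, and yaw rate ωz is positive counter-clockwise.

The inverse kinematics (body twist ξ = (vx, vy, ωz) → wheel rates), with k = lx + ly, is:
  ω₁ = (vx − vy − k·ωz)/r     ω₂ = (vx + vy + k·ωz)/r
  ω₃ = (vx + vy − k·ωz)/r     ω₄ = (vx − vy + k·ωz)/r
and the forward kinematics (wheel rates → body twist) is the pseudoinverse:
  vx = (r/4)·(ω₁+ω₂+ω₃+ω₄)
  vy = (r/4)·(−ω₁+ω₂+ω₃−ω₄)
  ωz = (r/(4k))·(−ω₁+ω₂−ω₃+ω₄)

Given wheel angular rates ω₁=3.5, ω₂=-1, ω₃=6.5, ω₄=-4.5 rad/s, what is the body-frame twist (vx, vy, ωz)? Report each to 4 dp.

k = lx + ly = 0.15 + 0.15 = 0.3000
ω₁+ω₂+ω₃+ω₄ = 4.5000  →  vx = (0.06/4)·4.5000 = 0.0675
−ω₁+ω₂+ω₃−ω₄ = 6.5000  →  vy = (0.06/4)·6.5000 = 0.0975
−ω₁+ω₂−ω₃+ω₄ = -15.5000  →  ωz = (0.06/1.2000)·-15.5000 = -0.7750

(0.0675, 0.0975, -0.7750)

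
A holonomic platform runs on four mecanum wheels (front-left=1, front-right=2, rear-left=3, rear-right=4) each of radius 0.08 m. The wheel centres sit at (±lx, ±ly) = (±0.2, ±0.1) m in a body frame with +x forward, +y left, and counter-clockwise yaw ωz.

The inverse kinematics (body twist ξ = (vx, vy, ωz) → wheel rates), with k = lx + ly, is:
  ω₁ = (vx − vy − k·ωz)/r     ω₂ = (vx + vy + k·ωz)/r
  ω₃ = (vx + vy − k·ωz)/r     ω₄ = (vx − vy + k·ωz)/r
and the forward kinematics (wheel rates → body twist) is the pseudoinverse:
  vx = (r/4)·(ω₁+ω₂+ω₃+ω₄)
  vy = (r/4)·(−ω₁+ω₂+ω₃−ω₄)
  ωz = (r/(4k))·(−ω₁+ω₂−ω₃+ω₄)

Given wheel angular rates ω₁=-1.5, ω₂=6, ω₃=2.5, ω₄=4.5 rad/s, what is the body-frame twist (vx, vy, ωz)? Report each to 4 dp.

k = lx + ly = 0.2 + 0.1 = 0.3000
ω₁+ω₂+ω₃+ω₄ = 11.5000  →  vx = (0.08/4)·11.5000 = 0.2300
−ω₁+ω₂+ω₃−ω₄ = 5.5000  →  vy = (0.08/4)·5.5000 = 0.1100
−ω₁+ω₂−ω₃+ω₄ = 9.5000  →  ωz = (0.08/1.2000)·9.5000 = 0.6333

(0.2300, 0.1100, 0.6333)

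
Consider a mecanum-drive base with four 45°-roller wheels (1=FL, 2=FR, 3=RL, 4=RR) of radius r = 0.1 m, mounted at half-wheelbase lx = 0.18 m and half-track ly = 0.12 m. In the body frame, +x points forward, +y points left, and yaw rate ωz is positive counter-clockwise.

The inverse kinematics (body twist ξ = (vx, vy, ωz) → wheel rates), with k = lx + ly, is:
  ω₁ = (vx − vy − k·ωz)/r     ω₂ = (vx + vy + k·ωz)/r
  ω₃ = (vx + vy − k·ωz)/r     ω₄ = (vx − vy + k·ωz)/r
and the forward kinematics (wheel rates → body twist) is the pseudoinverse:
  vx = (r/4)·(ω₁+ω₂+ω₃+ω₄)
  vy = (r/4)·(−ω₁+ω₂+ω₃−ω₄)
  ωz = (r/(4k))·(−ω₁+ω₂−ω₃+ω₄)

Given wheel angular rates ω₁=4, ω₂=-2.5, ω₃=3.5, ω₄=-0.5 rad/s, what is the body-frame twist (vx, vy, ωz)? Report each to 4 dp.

k = lx + ly = 0.18 + 0.12 = 0.3000
ω₁+ω₂+ω₃+ω₄ = 4.5000  →  vx = (0.1/4)·4.5000 = 0.1125
−ω₁+ω₂+ω₃−ω₄ = -2.5000  →  vy = (0.1/4)·-2.5000 = -0.0625
−ω₁+ω₂−ω₃+ω₄ = -10.5000  →  ωz = (0.1/1.2000)·-10.5000 = -0.8750

(0.1125, -0.0625, -0.8750)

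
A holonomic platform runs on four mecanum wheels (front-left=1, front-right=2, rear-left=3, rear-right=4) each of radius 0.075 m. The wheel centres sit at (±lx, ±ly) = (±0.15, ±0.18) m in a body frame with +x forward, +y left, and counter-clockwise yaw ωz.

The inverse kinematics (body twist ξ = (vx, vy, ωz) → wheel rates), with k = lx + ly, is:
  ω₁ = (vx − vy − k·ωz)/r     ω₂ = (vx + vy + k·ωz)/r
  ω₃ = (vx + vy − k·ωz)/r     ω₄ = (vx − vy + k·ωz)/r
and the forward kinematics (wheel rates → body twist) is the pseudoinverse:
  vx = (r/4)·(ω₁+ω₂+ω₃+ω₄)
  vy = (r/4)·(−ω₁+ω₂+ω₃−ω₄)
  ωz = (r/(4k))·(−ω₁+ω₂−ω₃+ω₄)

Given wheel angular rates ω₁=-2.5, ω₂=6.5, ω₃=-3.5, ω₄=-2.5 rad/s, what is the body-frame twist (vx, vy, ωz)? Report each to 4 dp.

(-0.0375, 0.1500, 0.5682)

k = lx + ly = 0.15 + 0.18 = 0.3300
ω₁+ω₂+ω₃+ω₄ = -2.0000  →  vx = (0.075/4)·-2.0000 = -0.0375
−ω₁+ω₂+ω₃−ω₄ = 8.0000  →  vy = (0.075/4)·8.0000 = 0.1500
−ω₁+ω₂−ω₃+ω₄ = 10.0000  →  ωz = (0.075/1.3200)·10.0000 = 0.5682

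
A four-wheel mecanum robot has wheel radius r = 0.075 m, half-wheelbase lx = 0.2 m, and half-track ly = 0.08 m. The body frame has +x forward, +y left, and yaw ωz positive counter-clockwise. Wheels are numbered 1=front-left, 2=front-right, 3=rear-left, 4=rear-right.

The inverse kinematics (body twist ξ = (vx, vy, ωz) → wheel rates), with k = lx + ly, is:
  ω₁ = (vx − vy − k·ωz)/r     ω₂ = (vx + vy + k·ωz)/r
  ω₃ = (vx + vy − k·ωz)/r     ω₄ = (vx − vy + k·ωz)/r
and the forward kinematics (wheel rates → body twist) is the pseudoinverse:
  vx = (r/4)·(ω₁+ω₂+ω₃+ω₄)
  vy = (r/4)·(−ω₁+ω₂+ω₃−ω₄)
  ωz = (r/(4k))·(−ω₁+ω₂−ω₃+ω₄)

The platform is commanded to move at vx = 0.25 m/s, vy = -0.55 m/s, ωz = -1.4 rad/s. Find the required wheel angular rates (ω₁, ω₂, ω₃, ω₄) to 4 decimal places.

k = lx + ly = 0.2 + 0.08 = 0.2800;  k·ωz = 0.2800·-1.4 = -0.3920
ω₁ (FL) = (vx − vy − k·ωz)/r = 1.1920/0.075 = 15.8933
ω₂ (FR) = (vx + vy + k·ωz)/r = -0.6920/0.075 = -9.2267
ω₃ (RL) = (vx + vy − k·ωz)/r = 0.0920/0.075 = 1.2267
ω₄ (RR) = (vx − vy + k·ωz)/r = 0.4080/0.075 = 5.4400

(15.8933, -9.2267, 1.2267, 5.4400)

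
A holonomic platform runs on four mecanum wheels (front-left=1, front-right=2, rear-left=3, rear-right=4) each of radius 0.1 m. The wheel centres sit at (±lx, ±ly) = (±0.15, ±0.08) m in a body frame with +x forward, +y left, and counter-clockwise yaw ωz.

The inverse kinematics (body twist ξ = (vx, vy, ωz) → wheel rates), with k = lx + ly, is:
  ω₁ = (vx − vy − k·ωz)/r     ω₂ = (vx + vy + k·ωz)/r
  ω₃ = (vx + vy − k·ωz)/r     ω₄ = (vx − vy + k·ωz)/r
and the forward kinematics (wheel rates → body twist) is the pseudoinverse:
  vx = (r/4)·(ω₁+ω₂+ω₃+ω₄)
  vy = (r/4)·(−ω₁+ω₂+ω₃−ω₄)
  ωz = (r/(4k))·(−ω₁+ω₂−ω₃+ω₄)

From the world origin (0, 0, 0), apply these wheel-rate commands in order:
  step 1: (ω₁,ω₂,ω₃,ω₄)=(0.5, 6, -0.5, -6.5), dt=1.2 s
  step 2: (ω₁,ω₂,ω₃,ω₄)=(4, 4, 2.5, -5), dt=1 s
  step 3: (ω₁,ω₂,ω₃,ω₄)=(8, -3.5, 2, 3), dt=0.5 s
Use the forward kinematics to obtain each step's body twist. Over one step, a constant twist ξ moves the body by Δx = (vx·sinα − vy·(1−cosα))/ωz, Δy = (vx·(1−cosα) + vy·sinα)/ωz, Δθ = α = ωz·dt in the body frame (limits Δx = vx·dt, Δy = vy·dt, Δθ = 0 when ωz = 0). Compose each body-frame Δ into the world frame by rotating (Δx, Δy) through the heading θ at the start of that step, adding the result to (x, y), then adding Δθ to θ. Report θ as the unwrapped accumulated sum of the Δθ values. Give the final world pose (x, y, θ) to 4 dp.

step 1: ξ=(vx,vy,ωz)=(-0.0125, 0.2875, -0.0543), dt=1.2 → body Δ=(-0.0037, 0.3452, -0.0652) → world pose (-0.0037, 0.3452, -0.0652)
step 2: ξ=(vx,vy,ωz)=(0.1375, 0.1875, -0.8152), dt=1.0 → body Δ=(0.1951, 0.1144, -0.8152) → world pose (0.1984, 0.4467, -0.8804)
step 3: ξ=(vx,vy,ωz)=(0.2375, -0.3125, -1.1413), dt=0.5 → body Δ=(0.0690, -0.1809, -0.5707) → world pose (0.1028, 0.2783, -1.4511)

(0.1028, 0.2783, -1.4511)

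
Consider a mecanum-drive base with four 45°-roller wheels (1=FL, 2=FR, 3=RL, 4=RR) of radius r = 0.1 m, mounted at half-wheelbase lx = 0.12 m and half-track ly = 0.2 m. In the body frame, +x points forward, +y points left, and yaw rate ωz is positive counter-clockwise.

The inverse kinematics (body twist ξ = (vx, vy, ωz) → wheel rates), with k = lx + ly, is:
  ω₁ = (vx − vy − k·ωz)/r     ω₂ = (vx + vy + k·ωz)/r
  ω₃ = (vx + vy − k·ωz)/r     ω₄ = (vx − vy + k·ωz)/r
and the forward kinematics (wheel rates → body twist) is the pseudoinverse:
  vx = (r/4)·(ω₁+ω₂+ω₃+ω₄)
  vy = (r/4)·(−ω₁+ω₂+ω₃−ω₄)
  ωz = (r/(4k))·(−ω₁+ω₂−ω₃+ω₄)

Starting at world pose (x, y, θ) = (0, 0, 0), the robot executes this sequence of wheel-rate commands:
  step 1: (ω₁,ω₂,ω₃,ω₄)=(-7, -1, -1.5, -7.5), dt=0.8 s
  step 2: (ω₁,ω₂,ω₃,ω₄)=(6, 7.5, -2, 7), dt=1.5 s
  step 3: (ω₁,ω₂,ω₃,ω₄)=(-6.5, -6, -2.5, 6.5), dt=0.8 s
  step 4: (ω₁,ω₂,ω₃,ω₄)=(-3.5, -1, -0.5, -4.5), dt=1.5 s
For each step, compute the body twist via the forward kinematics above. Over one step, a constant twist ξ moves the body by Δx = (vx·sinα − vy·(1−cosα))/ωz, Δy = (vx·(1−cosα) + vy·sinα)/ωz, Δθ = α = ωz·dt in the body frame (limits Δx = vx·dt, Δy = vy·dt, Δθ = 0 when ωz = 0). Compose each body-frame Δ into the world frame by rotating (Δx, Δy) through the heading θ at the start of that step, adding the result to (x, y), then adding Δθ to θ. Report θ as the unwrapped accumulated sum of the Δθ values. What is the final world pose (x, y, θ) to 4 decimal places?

step 1: ξ=(vx,vy,ωz)=(-0.4250, 0.3000, 0.0000), dt=0.8 → body Δ=(-0.3400, 0.2400, 0.0000) → world pose (-0.3400, 0.2400, 0.0000)
step 2: ξ=(vx,vy,ωz)=(0.4625, -0.1875, 0.8203), dt=1.5 → body Δ=(0.6837, 0.1602, 1.2305) → world pose (0.3437, 0.4002, 1.2305)
step 3: ξ=(vx,vy,ωz)=(-0.2125, -0.2125, 0.7422), dt=0.8 → body Δ=(-0.1112, -0.2092, 0.5938) → world pose (0.5038, 0.2255, 1.8242)
step 4: ξ=(vx,vy,ωz)=(-0.2375, 0.1625, -0.1172), dt=1.5 → body Δ=(-0.3330, 0.2737, -0.1758) → world pose (0.3223, -0.1655, 1.6484)

(0.3223, -0.1655, 1.6484)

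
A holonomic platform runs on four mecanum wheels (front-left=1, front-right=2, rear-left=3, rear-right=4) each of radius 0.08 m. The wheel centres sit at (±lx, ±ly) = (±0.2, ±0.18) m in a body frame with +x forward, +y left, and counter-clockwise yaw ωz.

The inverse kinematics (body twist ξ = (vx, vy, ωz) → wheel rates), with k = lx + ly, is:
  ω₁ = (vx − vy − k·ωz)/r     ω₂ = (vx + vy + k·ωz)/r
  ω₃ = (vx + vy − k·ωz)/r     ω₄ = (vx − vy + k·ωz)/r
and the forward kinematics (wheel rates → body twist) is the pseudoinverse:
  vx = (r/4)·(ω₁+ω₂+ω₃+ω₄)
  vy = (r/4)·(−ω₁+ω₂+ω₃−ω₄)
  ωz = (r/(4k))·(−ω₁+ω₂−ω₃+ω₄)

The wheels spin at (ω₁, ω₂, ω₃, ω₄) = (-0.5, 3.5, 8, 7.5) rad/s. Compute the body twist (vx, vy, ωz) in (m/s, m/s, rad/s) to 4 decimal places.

k = lx + ly = 0.2 + 0.18 = 0.3800
ω₁+ω₂+ω₃+ω₄ = 18.5000  →  vx = (0.08/4)·18.5000 = 0.3700
−ω₁+ω₂+ω₃−ω₄ = 4.5000  →  vy = (0.08/4)·4.5000 = 0.0900
−ω₁+ω₂−ω₃+ω₄ = 3.5000  →  ωz = (0.08/1.5200)·3.5000 = 0.1842

(0.3700, 0.0900, 0.1842)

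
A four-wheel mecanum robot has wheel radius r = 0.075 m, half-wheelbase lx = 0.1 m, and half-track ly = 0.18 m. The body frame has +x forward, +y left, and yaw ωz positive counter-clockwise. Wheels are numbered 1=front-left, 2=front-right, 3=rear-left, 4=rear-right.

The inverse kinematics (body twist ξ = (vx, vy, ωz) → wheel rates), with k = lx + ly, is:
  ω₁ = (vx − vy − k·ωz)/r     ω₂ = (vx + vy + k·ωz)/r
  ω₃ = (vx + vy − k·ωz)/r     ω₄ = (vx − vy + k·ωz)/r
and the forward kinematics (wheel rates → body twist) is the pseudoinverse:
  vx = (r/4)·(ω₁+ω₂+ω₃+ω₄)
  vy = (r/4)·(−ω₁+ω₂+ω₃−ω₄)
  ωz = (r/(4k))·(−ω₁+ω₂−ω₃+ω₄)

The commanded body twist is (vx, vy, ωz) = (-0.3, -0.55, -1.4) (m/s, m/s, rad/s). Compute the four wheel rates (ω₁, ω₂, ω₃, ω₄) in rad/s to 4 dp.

k = lx + ly = 0.1 + 0.18 = 0.2800;  k·ωz = 0.2800·-1.4 = -0.3920
ω₁ (FL) = (vx − vy − k·ωz)/r = 0.6420/0.075 = 8.5600
ω₂ (FR) = (vx + vy + k·ωz)/r = -1.2420/0.075 = -16.5600
ω₃ (RL) = (vx + vy − k·ωz)/r = -0.4580/0.075 = -6.1067
ω₄ (RR) = (vx − vy + k·ωz)/r = -0.1420/0.075 = -1.8933

(8.5600, -16.5600, -6.1067, -1.8933)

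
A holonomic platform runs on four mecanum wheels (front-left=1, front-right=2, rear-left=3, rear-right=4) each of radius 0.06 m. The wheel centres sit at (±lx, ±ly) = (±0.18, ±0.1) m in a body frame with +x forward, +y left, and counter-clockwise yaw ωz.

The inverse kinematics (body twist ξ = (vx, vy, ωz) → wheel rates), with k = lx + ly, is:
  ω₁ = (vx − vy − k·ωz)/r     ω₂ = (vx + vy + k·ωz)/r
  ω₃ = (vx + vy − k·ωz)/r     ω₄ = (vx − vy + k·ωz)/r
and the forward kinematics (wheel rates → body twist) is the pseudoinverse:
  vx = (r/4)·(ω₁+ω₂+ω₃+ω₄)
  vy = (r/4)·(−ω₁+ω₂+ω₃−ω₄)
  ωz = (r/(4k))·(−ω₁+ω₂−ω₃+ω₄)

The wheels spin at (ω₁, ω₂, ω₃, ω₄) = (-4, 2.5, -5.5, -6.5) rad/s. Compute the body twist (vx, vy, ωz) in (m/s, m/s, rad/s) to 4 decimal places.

k = lx + ly = 0.18 + 0.1 = 0.2800
ω₁+ω₂+ω₃+ω₄ = -13.5000  →  vx = (0.06/4)·-13.5000 = -0.2025
−ω₁+ω₂+ω₃−ω₄ = 7.5000  →  vy = (0.06/4)·7.5000 = 0.1125
−ω₁+ω₂−ω₃+ω₄ = 5.5000  →  ωz = (0.06/1.1200)·5.5000 = 0.2946

(-0.2025, 0.1125, 0.2946)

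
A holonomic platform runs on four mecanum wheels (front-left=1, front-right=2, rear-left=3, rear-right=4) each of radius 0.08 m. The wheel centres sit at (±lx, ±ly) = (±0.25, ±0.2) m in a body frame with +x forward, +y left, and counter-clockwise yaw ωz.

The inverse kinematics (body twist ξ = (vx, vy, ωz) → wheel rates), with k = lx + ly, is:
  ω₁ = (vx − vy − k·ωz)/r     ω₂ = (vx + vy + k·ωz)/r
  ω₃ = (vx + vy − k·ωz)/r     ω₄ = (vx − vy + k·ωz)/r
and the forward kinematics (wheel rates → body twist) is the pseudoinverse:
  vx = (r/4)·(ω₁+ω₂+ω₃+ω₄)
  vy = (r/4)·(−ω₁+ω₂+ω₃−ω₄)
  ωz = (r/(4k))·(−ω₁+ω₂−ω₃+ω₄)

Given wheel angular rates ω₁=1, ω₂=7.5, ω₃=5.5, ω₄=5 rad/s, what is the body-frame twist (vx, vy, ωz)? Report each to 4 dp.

(0.3800, 0.1400, 0.2667)

k = lx + ly = 0.25 + 0.2 = 0.4500
ω₁+ω₂+ω₃+ω₄ = 19.0000  →  vx = (0.08/4)·19.0000 = 0.3800
−ω₁+ω₂+ω₃−ω₄ = 7.0000  →  vy = (0.08/4)·7.0000 = 0.1400
−ω₁+ω₂−ω₃+ω₄ = 6.0000  →  ωz = (0.08/1.8000)·6.0000 = 0.2667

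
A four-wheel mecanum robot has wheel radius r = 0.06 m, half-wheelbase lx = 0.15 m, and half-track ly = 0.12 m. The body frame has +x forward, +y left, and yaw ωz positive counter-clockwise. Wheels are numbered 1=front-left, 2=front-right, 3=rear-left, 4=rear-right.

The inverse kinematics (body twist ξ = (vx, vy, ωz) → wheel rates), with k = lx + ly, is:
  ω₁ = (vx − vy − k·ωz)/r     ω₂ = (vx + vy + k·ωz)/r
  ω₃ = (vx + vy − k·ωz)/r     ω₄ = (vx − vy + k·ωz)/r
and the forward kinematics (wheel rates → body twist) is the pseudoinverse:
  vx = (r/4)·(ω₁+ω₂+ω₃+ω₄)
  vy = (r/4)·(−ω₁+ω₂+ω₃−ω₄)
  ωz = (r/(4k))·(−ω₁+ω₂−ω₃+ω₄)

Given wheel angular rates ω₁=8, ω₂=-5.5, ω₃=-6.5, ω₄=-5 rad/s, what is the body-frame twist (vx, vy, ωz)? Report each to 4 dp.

(-0.1350, -0.2250, -0.6667)

k = lx + ly = 0.15 + 0.12 = 0.2700
ω₁+ω₂+ω₃+ω₄ = -9.0000  →  vx = (0.06/4)·-9.0000 = -0.1350
−ω₁+ω₂+ω₃−ω₄ = -15.0000  →  vy = (0.06/4)·-15.0000 = -0.2250
−ω₁+ω₂−ω₃+ω₄ = -12.0000  →  ωz = (0.06/1.0800)·-12.0000 = -0.6667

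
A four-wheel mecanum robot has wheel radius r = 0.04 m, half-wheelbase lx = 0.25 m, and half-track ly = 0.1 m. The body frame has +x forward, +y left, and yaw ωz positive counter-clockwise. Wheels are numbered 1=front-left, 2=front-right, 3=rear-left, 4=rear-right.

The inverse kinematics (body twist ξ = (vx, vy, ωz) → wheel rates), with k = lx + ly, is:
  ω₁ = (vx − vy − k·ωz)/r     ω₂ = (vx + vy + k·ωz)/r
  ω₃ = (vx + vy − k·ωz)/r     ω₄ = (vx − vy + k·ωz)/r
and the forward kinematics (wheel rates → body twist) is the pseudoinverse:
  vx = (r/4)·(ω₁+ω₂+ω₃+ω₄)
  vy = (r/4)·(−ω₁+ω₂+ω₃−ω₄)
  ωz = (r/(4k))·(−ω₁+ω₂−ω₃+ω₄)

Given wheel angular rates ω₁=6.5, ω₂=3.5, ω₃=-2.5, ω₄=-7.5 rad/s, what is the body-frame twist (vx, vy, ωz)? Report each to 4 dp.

k = lx + ly = 0.25 + 0.1 = 0.3500
ω₁+ω₂+ω₃+ω₄ = 0.0000  →  vx = (0.04/4)·0.0000 = 0.0000
−ω₁+ω₂+ω₃−ω₄ = 2.0000  →  vy = (0.04/4)·2.0000 = 0.0200
−ω₁+ω₂−ω₃+ω₄ = -8.0000  →  ωz = (0.04/1.4000)·-8.0000 = -0.2286

(0.0000, 0.0200, -0.2286)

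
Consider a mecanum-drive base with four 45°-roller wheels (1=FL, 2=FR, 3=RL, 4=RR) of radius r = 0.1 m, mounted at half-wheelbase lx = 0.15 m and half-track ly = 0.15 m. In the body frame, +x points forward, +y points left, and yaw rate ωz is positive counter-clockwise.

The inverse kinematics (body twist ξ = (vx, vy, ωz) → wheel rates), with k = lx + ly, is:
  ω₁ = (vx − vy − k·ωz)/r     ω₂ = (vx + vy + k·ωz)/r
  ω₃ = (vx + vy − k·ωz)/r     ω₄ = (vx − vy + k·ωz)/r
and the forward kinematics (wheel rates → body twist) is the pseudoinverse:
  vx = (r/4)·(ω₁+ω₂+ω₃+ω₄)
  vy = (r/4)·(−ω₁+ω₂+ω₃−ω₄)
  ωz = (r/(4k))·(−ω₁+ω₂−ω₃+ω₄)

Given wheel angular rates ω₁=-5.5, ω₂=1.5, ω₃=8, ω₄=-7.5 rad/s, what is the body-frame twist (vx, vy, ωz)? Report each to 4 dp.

(-0.0875, 0.5625, -0.7083)

k = lx + ly = 0.15 + 0.15 = 0.3000
ω₁+ω₂+ω₃+ω₄ = -3.5000  →  vx = (0.1/4)·-3.5000 = -0.0875
−ω₁+ω₂+ω₃−ω₄ = 22.5000  →  vy = (0.1/4)·22.5000 = 0.5625
−ω₁+ω₂−ω₃+ω₄ = -8.5000  →  ωz = (0.1/1.2000)·-8.5000 = -0.7083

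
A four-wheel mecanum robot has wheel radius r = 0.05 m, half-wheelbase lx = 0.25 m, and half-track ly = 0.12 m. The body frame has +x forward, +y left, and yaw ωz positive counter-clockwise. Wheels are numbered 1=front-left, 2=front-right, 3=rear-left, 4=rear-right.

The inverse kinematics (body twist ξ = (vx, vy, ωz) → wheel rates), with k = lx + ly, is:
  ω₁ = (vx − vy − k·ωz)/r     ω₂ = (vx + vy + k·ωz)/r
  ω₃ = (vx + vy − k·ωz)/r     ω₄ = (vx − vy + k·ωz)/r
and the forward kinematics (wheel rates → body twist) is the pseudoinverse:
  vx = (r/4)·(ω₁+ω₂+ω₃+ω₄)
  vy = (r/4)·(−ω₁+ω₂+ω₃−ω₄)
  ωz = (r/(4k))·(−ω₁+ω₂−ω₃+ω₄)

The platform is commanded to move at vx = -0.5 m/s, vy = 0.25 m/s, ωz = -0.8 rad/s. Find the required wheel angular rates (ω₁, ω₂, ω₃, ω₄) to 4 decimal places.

k = lx + ly = 0.25 + 0.12 = 0.3700;  k·ωz = 0.3700·-0.8 = -0.2960
ω₁ (FL) = (vx − vy − k·ωz)/r = -0.4540/0.05 = -9.0800
ω₂ (FR) = (vx + vy + k·ωz)/r = -0.5460/0.05 = -10.9200
ω₃ (RL) = (vx + vy − k·ωz)/r = 0.0460/0.05 = 0.9200
ω₄ (RR) = (vx − vy + k·ωz)/r = -1.0460/0.05 = -20.9200

(-9.0800, -10.9200, 0.9200, -20.9200)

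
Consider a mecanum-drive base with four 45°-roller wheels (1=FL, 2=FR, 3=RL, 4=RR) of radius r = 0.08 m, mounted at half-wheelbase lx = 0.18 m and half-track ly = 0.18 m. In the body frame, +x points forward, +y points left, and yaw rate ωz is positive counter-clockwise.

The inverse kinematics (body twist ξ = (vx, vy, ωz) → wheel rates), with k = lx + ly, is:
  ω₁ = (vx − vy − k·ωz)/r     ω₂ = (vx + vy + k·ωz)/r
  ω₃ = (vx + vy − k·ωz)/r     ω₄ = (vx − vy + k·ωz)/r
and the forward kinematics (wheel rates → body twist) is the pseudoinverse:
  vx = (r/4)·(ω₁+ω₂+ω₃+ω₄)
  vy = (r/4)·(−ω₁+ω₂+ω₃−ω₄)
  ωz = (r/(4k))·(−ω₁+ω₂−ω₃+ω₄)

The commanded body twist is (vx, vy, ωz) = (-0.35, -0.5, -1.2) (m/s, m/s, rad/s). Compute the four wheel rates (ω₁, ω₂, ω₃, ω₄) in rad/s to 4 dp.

k = lx + ly = 0.18 + 0.18 = 0.3600;  k·ωz = 0.3600·-1.2 = -0.4320
ω₁ (FL) = (vx − vy − k·ωz)/r = 0.5820/0.08 = 7.2750
ω₂ (FR) = (vx + vy + k·ωz)/r = -1.2820/0.08 = -16.0250
ω₃ (RL) = (vx + vy − k·ωz)/r = -0.4180/0.08 = -5.2250
ω₄ (RR) = (vx − vy + k·ωz)/r = -0.2820/0.08 = -3.5250

(7.2750, -16.0250, -5.2250, -3.5250)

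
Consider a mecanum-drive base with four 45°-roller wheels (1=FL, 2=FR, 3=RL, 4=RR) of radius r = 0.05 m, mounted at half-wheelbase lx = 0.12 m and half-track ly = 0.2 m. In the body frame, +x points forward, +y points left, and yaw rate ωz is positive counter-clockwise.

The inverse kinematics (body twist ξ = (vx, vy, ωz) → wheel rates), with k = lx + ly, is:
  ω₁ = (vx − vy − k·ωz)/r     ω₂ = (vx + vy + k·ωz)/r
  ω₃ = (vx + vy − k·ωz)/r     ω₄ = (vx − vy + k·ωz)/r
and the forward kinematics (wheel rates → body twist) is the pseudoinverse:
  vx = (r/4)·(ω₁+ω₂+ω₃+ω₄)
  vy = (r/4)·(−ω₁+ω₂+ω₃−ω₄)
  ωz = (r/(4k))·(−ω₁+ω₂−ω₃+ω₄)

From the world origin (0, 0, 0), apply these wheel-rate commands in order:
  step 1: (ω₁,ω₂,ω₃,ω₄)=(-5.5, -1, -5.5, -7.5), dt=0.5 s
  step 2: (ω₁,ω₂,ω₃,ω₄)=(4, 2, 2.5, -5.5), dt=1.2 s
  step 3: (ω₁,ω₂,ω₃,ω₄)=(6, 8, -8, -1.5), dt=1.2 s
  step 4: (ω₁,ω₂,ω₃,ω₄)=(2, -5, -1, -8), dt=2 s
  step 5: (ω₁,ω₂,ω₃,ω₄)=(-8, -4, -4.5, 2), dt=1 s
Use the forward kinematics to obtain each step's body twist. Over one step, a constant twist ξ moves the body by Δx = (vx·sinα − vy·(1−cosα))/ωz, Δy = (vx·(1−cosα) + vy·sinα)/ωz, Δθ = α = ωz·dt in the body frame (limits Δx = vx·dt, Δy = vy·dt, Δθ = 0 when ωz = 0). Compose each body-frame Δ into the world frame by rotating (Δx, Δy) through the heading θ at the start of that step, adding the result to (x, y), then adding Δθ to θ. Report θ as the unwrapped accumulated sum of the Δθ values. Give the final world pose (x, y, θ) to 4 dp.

(-0.3872, 0.3136, -0.7051)

step 1: ξ=(vx,vy,ωz)=(-0.2438, 0.0813, 0.0977), dt=0.5 → body Δ=(-0.1228, 0.0376, 0.0488) → world pose (-0.1228, 0.0376, 0.0488)
step 2: ξ=(vx,vy,ωz)=(0.0375, 0.0750, -0.3906), dt=1.2 → body Δ=(0.0641, 0.0764, -0.4688) → world pose (-0.0625, 0.1171, -0.4199)
step 3: ξ=(vx,vy,ωz)=(0.0563, -0.0563, 0.3320), dt=1.2 → body Δ=(0.0790, -0.0525, 0.3984) → world pose (-0.0118, 0.0369, -0.0215)
step 4: ξ=(vx,vy,ωz)=(-0.1500, 0.0000, -0.5469), dt=2.0 → body Δ=(-0.2437, 0.1483, -1.0938) → world pose (-0.2522, 0.1905, -1.1152)
step 5: ξ=(vx,vy,ωz)=(-0.1813, -0.0312, 0.4102), dt=1.0 → body Δ=(-0.1699, -0.0670, 0.4102) → world pose (-0.3872, 0.3136, -0.7051)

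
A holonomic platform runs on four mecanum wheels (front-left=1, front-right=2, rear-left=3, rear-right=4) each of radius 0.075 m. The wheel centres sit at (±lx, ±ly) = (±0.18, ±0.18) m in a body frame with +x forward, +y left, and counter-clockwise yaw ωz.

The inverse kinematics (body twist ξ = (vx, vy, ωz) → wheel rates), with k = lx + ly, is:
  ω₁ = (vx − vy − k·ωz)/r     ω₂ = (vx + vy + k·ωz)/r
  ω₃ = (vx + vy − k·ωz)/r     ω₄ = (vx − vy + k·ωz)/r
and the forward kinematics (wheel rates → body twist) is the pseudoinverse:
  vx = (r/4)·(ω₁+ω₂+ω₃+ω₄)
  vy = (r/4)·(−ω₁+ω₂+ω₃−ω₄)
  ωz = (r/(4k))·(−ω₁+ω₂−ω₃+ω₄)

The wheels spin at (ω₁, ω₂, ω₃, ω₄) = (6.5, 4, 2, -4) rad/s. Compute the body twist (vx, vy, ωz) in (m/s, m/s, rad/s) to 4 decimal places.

(0.1594, 0.0656, -0.4427)

k = lx + ly = 0.18 + 0.18 = 0.3600
ω₁+ω₂+ω₃+ω₄ = 8.5000  →  vx = (0.075/4)·8.5000 = 0.1594
−ω₁+ω₂+ω₃−ω₄ = 3.5000  →  vy = (0.075/4)·3.5000 = 0.0656
−ω₁+ω₂−ω₃+ω₄ = -8.5000  →  ωz = (0.075/1.4400)·-8.5000 = -0.4427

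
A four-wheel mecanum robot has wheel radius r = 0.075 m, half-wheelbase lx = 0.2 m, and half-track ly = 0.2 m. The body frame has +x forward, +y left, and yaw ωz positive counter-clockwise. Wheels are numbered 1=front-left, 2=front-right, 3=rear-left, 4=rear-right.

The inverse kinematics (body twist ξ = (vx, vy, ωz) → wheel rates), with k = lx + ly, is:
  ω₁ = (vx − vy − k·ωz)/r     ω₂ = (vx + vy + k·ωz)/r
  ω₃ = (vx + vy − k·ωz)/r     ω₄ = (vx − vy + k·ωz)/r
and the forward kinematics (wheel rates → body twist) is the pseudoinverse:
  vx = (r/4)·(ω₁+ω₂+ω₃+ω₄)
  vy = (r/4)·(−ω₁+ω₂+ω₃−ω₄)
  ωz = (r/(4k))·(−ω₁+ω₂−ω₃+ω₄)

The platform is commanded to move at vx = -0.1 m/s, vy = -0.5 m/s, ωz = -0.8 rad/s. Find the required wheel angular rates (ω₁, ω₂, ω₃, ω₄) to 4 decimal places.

k = lx + ly = 0.2 + 0.2 = 0.4000;  k·ωz = 0.4000·-0.8 = -0.3200
ω₁ (FL) = (vx − vy − k·ωz)/r = 0.7200/0.075 = 9.6000
ω₂ (FR) = (vx + vy + k·ωz)/r = -0.9200/0.075 = -12.2667
ω₃ (RL) = (vx + vy − k·ωz)/r = -0.2800/0.075 = -3.7333
ω₄ (RR) = (vx − vy + k·ωz)/r = 0.0800/0.075 = 1.0667

(9.6000, -12.2667, -3.7333, 1.0667)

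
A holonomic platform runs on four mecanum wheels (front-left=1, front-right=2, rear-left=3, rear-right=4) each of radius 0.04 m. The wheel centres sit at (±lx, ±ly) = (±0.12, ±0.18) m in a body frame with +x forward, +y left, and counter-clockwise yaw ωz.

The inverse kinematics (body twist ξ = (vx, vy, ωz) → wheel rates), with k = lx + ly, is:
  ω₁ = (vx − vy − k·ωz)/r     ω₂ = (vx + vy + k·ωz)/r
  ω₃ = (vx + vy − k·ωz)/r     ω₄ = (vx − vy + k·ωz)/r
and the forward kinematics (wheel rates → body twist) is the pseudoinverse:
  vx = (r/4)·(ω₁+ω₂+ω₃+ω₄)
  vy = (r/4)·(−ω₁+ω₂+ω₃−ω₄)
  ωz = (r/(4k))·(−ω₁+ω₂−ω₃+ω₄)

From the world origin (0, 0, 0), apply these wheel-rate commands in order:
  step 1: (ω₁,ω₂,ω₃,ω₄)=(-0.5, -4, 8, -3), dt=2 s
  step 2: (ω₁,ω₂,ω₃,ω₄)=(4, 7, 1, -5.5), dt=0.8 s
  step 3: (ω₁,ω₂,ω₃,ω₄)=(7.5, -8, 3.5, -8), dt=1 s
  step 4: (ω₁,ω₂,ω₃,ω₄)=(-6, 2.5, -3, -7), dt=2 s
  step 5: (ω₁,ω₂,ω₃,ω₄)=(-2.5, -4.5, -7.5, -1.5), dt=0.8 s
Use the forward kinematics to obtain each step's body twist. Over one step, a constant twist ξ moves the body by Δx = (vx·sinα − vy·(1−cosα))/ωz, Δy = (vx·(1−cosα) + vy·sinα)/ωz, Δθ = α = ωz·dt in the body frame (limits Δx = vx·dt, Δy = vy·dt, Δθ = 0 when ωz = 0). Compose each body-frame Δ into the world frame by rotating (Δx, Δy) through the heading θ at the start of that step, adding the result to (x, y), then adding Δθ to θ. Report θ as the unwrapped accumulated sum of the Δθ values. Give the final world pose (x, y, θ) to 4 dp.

(0.3723, 0.4977, -1.5533)

step 1: ξ=(vx,vy,ωz)=(0.0050, 0.0750, -0.4833), dt=2.0 → body Δ=(0.0755, 0.1232, -0.9667) → world pose (0.0755, 0.1232, -0.9667)
step 2: ξ=(vx,vy,ωz)=(0.0650, 0.0950, -0.1167), dt=0.8 → body Δ=(0.0555, 0.0735, -0.0933) → world pose (0.1675, 0.1193, -1.0600)
step 3: ξ=(vx,vy,ωz)=(-0.0500, -0.0400, -0.9000), dt=1.0 → body Δ=(-0.0603, -0.0138, -0.9000) → world pose (0.1260, 0.1652, -1.9600)
step 4: ξ=(vx,vy,ωz)=(-0.1350, 0.1250, 0.1500), dt=2.0 → body Δ=(-0.3032, 0.2061, 0.3000) → world pose (0.4317, 0.3675, -1.6600)
step 5: ξ=(vx,vy,ωz)=(-0.1600, -0.0800, 0.1333), dt=0.8 → body Δ=(-0.1243, -0.0707, 0.1067) → world pose (0.3723, 0.4977, -1.5533)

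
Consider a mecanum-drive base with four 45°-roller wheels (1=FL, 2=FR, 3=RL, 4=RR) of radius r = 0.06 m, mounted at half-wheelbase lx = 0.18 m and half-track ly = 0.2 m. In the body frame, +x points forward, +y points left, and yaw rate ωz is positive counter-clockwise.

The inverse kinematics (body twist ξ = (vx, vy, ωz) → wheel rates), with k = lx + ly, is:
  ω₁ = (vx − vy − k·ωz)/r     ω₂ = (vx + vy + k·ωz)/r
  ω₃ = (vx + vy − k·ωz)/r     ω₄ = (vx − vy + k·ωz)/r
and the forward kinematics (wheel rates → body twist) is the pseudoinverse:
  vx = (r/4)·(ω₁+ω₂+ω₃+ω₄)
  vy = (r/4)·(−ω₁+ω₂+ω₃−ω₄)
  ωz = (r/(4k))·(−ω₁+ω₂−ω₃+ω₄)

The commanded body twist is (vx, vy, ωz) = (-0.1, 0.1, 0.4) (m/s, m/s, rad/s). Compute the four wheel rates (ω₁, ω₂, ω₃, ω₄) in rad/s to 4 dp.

(-5.8667, 2.5333, -2.5333, -0.8000)

k = lx + ly = 0.18 + 0.2 = 0.3800;  k·ωz = 0.3800·0.4 = 0.1520
ω₁ (FL) = (vx − vy − k·ωz)/r = -0.3520/0.06 = -5.8667
ω₂ (FR) = (vx + vy + k·ωz)/r = 0.1520/0.06 = 2.5333
ω₃ (RL) = (vx + vy − k·ωz)/r = -0.1520/0.06 = -2.5333
ω₄ (RR) = (vx − vy + k·ωz)/r = -0.0480/0.06 = -0.8000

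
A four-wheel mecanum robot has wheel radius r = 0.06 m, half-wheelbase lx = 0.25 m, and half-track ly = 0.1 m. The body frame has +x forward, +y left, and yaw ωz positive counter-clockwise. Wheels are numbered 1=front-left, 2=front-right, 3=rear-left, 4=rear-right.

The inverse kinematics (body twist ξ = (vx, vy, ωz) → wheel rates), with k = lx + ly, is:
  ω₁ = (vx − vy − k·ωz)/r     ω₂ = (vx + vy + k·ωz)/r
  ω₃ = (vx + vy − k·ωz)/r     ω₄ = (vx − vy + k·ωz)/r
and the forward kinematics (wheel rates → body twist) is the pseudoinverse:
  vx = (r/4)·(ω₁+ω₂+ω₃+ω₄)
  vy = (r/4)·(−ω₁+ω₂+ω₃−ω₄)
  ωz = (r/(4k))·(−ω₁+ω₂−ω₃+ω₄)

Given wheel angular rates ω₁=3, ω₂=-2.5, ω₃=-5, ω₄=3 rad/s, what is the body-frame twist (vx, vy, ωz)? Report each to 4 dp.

(-0.0225, -0.2025, 0.1071)

k = lx + ly = 0.25 + 0.1 = 0.3500
ω₁+ω₂+ω₃+ω₄ = -1.5000  →  vx = (0.06/4)·-1.5000 = -0.0225
−ω₁+ω₂+ω₃−ω₄ = -13.5000  →  vy = (0.06/4)·-13.5000 = -0.2025
−ω₁+ω₂−ω₃+ω₄ = 2.5000  →  ωz = (0.06/1.4000)·2.5000 = 0.1071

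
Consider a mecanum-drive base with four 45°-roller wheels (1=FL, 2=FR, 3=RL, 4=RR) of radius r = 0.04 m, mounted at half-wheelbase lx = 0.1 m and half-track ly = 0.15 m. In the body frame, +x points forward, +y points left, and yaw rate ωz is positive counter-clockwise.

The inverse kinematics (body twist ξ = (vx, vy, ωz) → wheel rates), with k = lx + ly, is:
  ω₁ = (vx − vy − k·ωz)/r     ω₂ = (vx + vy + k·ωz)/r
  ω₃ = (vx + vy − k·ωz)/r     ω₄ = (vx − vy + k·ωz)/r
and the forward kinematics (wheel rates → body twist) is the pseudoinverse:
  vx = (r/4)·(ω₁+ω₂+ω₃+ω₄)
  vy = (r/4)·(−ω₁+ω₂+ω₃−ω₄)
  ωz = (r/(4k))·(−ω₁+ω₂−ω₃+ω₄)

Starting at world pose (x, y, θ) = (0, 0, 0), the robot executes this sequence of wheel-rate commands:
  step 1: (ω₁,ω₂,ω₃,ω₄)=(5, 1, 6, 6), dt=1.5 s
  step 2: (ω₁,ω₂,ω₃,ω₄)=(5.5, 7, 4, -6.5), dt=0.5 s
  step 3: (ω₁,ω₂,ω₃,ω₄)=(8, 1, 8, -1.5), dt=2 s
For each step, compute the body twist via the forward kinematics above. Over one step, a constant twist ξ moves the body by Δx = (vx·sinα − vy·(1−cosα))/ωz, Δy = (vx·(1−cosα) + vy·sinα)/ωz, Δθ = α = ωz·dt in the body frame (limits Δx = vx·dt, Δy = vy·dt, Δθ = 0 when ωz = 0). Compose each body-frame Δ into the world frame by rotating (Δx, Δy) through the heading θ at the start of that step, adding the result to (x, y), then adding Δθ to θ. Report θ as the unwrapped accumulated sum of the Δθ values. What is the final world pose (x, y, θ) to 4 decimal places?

step 1: ξ=(vx,vy,ωz)=(0.1800, -0.0400, -0.1600), dt=1.5 → body Δ=(0.2602, -0.0917, -0.2400) → world pose (0.2602, -0.0917, -0.2400)
step 2: ξ=(vx,vy,ωz)=(0.1000, 0.1200, -0.3600), dt=0.5 → body Δ=(0.0551, 0.0552, -0.1800) → world pose (0.3269, -0.0512, -0.4200)
step 3: ξ=(vx,vy,ωz)=(0.1550, 0.0250, -0.6600), dt=2.0 → body Δ=(0.2560, -0.1399, -1.3200) → world pose (0.5036, -0.2833, -1.7400)

(0.5036, -0.2833, -1.7400)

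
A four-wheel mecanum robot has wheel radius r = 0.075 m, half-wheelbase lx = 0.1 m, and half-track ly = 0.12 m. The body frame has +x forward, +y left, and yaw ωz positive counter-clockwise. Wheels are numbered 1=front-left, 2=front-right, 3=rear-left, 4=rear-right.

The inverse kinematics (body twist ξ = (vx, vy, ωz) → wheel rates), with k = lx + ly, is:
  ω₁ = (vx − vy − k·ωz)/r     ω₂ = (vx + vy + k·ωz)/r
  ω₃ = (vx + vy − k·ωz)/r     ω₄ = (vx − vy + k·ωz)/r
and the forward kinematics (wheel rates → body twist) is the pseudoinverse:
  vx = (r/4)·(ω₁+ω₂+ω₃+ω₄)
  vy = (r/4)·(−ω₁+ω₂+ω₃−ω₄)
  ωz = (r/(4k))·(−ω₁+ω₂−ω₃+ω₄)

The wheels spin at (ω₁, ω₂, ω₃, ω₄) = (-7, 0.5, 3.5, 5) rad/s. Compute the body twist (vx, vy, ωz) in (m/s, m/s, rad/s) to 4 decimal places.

k = lx + ly = 0.1 + 0.12 = 0.2200
ω₁+ω₂+ω₃+ω₄ = 2.0000  →  vx = (0.075/4)·2.0000 = 0.0375
−ω₁+ω₂+ω₃−ω₄ = 6.0000  →  vy = (0.075/4)·6.0000 = 0.1125
−ω₁+ω₂−ω₃+ω₄ = 9.0000  →  ωz = (0.075/0.8800)·9.0000 = 0.7670

(0.0375, 0.1125, 0.7670)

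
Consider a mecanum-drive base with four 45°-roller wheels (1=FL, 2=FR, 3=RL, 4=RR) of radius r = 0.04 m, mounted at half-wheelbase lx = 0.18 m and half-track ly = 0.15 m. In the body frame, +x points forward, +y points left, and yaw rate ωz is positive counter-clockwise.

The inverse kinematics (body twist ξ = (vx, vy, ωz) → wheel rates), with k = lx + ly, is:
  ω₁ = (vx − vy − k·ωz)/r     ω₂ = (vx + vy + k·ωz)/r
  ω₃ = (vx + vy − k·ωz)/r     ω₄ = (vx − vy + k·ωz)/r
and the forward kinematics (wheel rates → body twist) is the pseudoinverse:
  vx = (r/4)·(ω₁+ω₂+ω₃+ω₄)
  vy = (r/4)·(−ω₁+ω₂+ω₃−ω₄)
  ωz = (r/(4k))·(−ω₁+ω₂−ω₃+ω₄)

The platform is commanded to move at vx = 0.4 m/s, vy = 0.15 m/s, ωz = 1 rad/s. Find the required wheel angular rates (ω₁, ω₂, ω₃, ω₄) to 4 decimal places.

k = lx + ly = 0.18 + 0.15 = 0.3300;  k·ωz = 0.3300·1 = 0.3300
ω₁ (FL) = (vx − vy − k·ωz)/r = -0.0800/0.04 = -2.0000
ω₂ (FR) = (vx + vy + k·ωz)/r = 0.8800/0.04 = 22.0000
ω₃ (RL) = (vx + vy − k·ωz)/r = 0.2200/0.04 = 5.5000
ω₄ (RR) = (vx − vy + k·ωz)/r = 0.5800/0.04 = 14.5000

(-2.0000, 22.0000, 5.5000, 14.5000)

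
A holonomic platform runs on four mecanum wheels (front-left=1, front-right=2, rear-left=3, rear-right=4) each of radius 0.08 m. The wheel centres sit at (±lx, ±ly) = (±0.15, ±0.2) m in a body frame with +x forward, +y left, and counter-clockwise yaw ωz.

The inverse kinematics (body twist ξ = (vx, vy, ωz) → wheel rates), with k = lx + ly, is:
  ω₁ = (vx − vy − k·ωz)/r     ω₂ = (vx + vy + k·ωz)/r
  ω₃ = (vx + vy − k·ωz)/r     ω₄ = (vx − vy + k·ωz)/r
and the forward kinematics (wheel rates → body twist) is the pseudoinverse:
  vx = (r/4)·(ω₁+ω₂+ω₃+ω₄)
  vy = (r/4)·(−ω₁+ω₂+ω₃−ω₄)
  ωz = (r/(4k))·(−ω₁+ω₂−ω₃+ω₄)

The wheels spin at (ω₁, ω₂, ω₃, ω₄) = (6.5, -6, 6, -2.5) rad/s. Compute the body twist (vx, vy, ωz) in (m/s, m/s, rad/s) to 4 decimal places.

(0.0800, -0.0800, -1.2000)

k = lx + ly = 0.15 + 0.2 = 0.3500
ω₁+ω₂+ω₃+ω₄ = 4.0000  →  vx = (0.08/4)·4.0000 = 0.0800
−ω₁+ω₂+ω₃−ω₄ = -4.0000  →  vy = (0.08/4)·-4.0000 = -0.0800
−ω₁+ω₂−ω₃+ω₄ = -21.0000  →  ωz = (0.08/1.4000)·-21.0000 = -1.2000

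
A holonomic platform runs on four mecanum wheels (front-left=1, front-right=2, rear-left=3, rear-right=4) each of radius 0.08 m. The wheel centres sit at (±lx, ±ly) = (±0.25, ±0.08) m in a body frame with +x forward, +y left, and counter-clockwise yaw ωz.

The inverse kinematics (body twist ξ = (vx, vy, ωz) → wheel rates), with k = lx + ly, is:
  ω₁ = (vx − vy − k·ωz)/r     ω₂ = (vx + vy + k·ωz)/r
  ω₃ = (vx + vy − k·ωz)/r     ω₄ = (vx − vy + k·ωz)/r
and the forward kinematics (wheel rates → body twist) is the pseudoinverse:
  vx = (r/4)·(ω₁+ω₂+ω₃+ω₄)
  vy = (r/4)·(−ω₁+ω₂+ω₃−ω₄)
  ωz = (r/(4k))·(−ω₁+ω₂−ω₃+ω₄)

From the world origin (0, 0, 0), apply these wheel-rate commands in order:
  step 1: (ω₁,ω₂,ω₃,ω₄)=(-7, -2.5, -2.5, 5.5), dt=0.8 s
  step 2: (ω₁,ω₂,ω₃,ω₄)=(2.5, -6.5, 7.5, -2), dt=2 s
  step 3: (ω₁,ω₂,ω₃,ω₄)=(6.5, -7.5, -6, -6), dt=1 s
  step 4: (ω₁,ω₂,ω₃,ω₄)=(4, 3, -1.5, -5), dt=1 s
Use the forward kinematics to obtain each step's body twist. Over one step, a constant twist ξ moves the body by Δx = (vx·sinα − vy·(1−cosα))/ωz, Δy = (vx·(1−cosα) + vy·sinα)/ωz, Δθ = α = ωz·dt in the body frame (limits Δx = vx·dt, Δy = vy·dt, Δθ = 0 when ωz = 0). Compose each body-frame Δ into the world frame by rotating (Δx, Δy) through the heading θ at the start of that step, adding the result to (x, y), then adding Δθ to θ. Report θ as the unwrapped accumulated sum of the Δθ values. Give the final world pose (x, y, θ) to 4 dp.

(-0.1364, 0.2093, -2.7576)

step 1: ξ=(vx,vy,ωz)=(-0.1300, -0.0700, 0.7576), dt=0.8 → body Δ=(-0.0813, -0.0832, 0.6061) → world pose (-0.0813, -0.0832, 0.6061)
step 2: ξ=(vx,vy,ωz)=(0.0300, 0.0100, -1.1212), dt=2.0 → body Δ=(0.0354, -0.0364, -2.2424) → world pose (-0.0314, -0.0930, -1.6364)
step 3: ξ=(vx,vy,ωz)=(-0.2600, -0.2800, -0.8485), dt=1.0 → body Δ=(-0.3417, -0.1437, -0.8485) → world pose (-0.1525, 0.2575, -2.4848)
step 4: ξ=(vx,vy,ωz)=(0.0100, 0.0500, -0.2727), dt=1.0 → body Δ=(0.0167, 0.0480, -0.2727) → world pose (-0.1364, 0.2093, -2.7576)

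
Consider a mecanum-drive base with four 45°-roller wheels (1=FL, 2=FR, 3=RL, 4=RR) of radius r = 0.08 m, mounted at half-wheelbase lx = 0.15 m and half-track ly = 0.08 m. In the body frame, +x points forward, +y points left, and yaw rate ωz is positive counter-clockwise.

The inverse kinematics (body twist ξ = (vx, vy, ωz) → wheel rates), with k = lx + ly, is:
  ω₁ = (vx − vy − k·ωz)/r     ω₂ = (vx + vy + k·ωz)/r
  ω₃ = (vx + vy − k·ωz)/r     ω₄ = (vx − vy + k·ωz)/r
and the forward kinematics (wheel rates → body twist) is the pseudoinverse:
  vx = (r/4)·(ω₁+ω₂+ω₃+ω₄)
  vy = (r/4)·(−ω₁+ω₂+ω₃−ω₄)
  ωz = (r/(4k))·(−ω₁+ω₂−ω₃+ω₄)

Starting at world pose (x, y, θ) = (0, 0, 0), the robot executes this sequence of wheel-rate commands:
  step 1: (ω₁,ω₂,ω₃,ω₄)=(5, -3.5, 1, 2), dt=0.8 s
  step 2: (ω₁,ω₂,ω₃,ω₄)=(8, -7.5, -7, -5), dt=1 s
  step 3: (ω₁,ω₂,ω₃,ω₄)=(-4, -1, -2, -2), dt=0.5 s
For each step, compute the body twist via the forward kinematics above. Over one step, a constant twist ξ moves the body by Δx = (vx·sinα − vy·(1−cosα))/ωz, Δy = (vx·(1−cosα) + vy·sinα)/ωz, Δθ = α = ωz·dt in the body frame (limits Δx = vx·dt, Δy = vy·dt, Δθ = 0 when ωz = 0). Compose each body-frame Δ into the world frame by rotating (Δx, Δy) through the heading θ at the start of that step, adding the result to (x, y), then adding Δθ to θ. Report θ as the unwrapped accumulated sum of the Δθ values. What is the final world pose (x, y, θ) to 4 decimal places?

step 1: ξ=(vx,vy,ωz)=(0.0900, -0.1900, -0.6522), dt=0.8 → body Δ=(0.0300, -0.1636, -0.5217) → world pose (0.0300, -0.1636, -0.5217)
step 2: ξ=(vx,vy,ωz)=(-0.2300, -0.3500, -1.1739), dt=1.0 → body Δ=(-0.3636, -0.1548, -1.1739) → world pose (-0.3623, -0.1165, -1.6957)
step 3: ξ=(vx,vy,ωz)=(-0.1800, 0.0600, 0.2609), dt=0.5 → body Δ=(-0.0917, 0.0241, 0.1304) → world pose (-0.3271, -0.0285, -1.5652)

(-0.3271, -0.0285, -1.5652)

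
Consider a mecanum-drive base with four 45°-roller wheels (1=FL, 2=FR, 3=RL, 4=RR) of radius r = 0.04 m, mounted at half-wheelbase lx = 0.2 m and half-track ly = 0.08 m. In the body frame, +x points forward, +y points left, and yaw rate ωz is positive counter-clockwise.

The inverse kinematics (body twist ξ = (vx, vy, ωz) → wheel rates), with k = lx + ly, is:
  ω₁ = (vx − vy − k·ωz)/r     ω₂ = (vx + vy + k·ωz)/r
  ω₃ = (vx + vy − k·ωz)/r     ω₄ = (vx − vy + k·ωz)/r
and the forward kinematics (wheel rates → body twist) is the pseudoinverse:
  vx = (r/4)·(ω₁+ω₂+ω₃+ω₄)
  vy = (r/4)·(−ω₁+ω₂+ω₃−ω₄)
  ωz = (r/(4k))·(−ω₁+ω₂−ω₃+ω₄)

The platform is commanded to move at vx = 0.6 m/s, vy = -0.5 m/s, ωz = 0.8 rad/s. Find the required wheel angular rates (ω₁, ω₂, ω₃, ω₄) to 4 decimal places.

k = lx + ly = 0.2 + 0.08 = 0.2800;  k·ωz = 0.2800·0.8 = 0.2240
ω₁ (FL) = (vx − vy − k·ωz)/r = 0.8760/0.04 = 21.9000
ω₂ (FR) = (vx + vy + k·ωz)/r = 0.3240/0.04 = 8.1000
ω₃ (RL) = (vx + vy − k·ωz)/r = -0.1240/0.04 = -3.1000
ω₄ (RR) = (vx − vy + k·ωz)/r = 1.3240/0.04 = 33.1000

(21.9000, 8.1000, -3.1000, 33.1000)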